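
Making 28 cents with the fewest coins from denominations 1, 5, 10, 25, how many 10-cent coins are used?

0

28 − 1×25→3 − 3×1→0
Count of 10: 0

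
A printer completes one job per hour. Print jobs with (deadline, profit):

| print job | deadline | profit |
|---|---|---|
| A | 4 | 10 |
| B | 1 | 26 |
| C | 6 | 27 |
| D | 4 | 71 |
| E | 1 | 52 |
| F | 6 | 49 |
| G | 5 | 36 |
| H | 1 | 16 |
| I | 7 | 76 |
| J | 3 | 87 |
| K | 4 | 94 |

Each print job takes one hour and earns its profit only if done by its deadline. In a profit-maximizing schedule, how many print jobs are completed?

Take jobs in profit order; each goes to the latest open slot no later than its deadline.
By profit: K(d4,94), J(d3,87), I(d7,76), D(d4,71), E(d1,52), F(d6,49), G(d5,36), C(d6,27), B(d1,26), H(d1,16), A(d4,10)
K→slot 4; J→slot 3; I→slot 7; D→slot 2; E→slot 1; F→slot 6; G→slot 5; C skipped; B skipped; H skipped; A skipped.
7 of 11 scheduled.

7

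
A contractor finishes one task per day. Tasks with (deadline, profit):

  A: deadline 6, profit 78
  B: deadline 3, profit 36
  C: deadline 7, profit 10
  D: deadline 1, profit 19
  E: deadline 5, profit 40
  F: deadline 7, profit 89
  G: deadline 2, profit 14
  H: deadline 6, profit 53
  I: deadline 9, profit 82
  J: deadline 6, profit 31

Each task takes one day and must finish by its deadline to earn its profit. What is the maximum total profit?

Sort by profit descending; place each in the latest free slot ≤ its deadline.
By profit: F(d7,89), I(d9,82), A(d6,78), H(d6,53), E(d5,40), B(d3,36), J(d6,31), D(d1,19), G(d2,14), C(d7,10)
F→slot 7; I→slot 9; A→slot 6; H→slot 5; E→slot 4; B→slot 3; J→slot 2; D→slot 1; G skipped; C skipped.
Profit = 19 + 31 + 36 + 40 + 53 + 78 + 89 + 82 = 428

428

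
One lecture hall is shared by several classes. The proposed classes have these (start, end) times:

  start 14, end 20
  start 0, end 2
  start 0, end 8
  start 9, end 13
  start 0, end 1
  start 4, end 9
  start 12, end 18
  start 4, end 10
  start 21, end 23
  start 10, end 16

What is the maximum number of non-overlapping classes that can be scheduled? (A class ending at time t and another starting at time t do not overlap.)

Sorted by end: (0,1)  (0,2)  (0,8)  (4,9)  (4,10)  (9,13)  (10,16)  (12,18)  (14,20)  (21,23)
take (0,1); skip (0,2); take (4,9); take (9,13); take (14,20); take (21,23).
Selected 5 classes.

5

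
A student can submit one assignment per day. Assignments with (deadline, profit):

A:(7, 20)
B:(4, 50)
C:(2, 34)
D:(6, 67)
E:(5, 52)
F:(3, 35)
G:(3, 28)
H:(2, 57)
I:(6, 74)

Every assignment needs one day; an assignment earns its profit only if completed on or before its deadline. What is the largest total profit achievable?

Take jobs in profit order; each goes to the latest open slot no later than its deadline.
By profit: I(d6,74), D(d6,67), H(d2,57), E(d5,52), B(d4,50), F(d3,35), C(d2,34), G(d3,28), A(d7,20)
I→slot 6; D→slot 5; H→slot 2; E→slot 4; B→slot 3; F→slot 1; C skipped; G skipped; A→slot 7.
Profit = 35 + 57 + 50 + 52 + 67 + 74 + 20 = 355

355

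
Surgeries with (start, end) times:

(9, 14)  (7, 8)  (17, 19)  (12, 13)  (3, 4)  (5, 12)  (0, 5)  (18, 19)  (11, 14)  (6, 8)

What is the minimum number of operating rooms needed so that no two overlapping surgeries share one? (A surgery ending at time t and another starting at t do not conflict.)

3

The answer is the maximum number of intervals overlapping at any instant.
Events (time:±→running): 0:+→1 3:+→2 4:-→1 5:-→0 5:+→1 6:+→2 7:+→3 … peak 3.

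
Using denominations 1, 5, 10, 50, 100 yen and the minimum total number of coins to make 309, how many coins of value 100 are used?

309 = 3×100 + 1×5 + 4×1
Count of 100: 3

3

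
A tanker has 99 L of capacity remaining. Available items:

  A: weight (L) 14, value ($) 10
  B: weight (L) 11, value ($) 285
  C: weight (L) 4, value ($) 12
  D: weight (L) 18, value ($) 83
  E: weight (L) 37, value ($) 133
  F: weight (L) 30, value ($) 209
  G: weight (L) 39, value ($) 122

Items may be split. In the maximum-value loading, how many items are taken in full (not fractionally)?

Sort by value per unit weight and fill in that order.
Ratios (sorted): B 25.91, F 6.97, D 4.61, E 3.59, G 3.13, C 3.00, A 0.71
take B (11 @ 285); take F (30 @ 209); take D (18 @ 83); take E (37 @ 133); take 3/39 of G → 9.38. Capacity used 99/99.
4 item(s) taken whole; one partial (take 3/39 of G).

4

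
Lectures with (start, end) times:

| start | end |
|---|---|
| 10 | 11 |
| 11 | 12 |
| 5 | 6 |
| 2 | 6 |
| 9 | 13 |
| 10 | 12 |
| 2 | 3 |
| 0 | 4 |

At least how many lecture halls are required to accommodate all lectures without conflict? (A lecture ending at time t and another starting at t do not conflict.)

3

The answer is the maximum number of intervals overlapping at any instant.
starts: [0, 2, 2, 5, 9, 10, 10, 11]
ends:   [3, 4, 6, 6, 11, 12, 12, 13]
s0→1 s2→2 s2→3  — peak 3.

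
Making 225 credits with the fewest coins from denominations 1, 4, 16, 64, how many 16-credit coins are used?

2

225 = 3×64 + 2×16 + 1×1
Count of 16: 2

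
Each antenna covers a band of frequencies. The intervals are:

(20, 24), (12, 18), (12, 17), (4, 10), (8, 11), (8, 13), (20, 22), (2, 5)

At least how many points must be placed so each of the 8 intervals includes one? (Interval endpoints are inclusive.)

Process intervals by earliest right end; each time one isn't hit yet, stab at its right endpoint.
By right end: [2,5]  [4,10]  [8,11]  [8,13]  [12,17]  [12,18]  [20,22]  [20,24]
[2,5] uncovered → point at 5; [8,11] uncovered → point at 11; [12,17] uncovered → point at 17; [20,22] uncovered → point at 22.
Points: 5, 11, 17, 22 (4 total).

4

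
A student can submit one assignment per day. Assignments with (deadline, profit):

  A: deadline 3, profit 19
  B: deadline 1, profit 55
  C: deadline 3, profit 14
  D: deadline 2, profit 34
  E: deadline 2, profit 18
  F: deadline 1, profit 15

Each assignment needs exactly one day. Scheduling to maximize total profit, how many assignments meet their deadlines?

3

By profit: B(d1,55), D(d2,34), A(d3,19), E(d2,18), F(d1,15), C(d3,14)
B→slot 1; D→slot 2; A→slot 3; E skipped; F skipped; C skipped.
3 of 6 scheduled.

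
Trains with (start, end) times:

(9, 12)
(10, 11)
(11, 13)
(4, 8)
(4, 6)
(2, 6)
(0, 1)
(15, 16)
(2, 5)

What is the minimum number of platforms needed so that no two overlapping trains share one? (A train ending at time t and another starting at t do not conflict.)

Events (time:±→running): 0:+→1 1:-→0 2:+→1 2:+→2 4:+→3 4:+→4 … peak 4.

4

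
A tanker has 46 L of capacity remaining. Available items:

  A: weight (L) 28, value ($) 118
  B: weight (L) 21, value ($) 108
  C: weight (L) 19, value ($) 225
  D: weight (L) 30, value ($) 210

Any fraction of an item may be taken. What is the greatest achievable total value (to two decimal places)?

414.00

Order: C (225/19=11.84) > D (210/30=7.00) > B (108/21=5.14) > A (118/28=4.21)
Fill: take C (19 @ 225) → take 27/30 of D → 189.00; 46/46 used.
Total value = 414.00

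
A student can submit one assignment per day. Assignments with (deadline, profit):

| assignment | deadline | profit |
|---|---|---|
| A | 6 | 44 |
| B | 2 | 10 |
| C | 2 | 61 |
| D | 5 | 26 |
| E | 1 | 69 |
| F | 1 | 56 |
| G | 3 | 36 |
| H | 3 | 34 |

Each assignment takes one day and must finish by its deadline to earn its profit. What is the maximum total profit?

By profit: E(d1,69), C(d2,61), F(d1,56), A(d6,44), G(d3,36), H(d3,34), D(d5,26), B(d2,10)
E→slot 1; C→slot 2; F skipped; A→slot 6; G→slot 3; H skipped; D→slot 5; B skipped.
Profit = 69 + 61 + 36 + 26 + 44 = 236

236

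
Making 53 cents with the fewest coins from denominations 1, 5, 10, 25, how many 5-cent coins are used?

53 − 2×25→3 − 3×1→0
Count of 5: 0

0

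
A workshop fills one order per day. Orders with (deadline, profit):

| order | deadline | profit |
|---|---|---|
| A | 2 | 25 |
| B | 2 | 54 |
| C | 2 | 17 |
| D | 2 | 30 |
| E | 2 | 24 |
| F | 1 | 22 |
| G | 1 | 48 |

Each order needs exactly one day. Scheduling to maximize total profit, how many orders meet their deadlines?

2

Take jobs in profit order; each goes to the latest open slot no later than its deadline.
By profit: B(d2,54), G(d1,48), D(d2,30), A(d2,25), E(d2,24), F(d1,22), C(d2,17)
B→slot 2; G→slot 1; D skipped; A skipped; E skipped; F skipped; C skipped.
2 of 7 scheduled.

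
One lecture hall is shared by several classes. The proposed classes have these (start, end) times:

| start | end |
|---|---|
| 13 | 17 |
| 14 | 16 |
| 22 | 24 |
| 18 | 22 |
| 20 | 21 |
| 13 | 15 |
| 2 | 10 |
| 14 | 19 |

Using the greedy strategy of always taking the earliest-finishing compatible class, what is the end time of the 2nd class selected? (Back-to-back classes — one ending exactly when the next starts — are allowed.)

15

By end time: (2,10), (13,15), (14,16), (13,17), (14,19), (20,21), (18,22), (22,24).
Pick (2,10); next start ≥ 10 → (13,15); next start ≥ 15 → (20,21); next start ≥ 21 → (22,24).
Selected: (2,10) (13,15) (20,21) (22,24)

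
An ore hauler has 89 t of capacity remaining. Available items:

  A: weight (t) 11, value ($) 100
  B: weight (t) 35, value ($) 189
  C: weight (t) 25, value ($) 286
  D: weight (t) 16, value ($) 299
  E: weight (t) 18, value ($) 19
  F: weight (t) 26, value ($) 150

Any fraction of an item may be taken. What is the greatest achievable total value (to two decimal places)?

Ratios (sorted): D 18.69, C 11.44, A 9.09, F 5.77, B 5.40, E 1.06
take D (16 @ 299); take C (25 @ 286); take A (11 @ 100); take F (26 @ 150); take 11/35 of B → 59.40. Capacity used 89/89.
Total value = 894.40

894.40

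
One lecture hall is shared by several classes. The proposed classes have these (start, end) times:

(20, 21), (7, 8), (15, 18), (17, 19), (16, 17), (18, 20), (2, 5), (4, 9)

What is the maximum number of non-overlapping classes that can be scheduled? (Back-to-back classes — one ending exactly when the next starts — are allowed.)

Order by finish time; keep every interval that doesn't clash with the previous kept one.
Sorted by end: (2,5)  (7,8)  (4,9)  (16,17)  (15,18)  (17,19)  (18,20)  (20,21)
take (2,5); take (7,8); take (16,17); take (17,19); take (20,21).
Selected 5 classes.

5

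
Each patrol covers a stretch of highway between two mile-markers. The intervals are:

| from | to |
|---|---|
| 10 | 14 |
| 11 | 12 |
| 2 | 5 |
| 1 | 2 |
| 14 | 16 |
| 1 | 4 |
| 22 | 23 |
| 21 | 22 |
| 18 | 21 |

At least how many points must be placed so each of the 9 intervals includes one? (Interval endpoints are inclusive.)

5

Process intervals by earliest right end; each time one isn't hit yet, stab at its right endpoint.
Sorted: [1,2] [1,4] [2,5] [11,12] [10,14] [14,16] [18,21] [21,22] [22,23]
{[1,2],[1,4],[2,5]} hit by 2; {[11,12],[10,14]} hit by 12; {[14,16]} hit by 16; {[18,21],[21,22]} hit by 21; {[22,23]} hit by 23.
Points: 2, 12, 16, 21, 23 (5 total).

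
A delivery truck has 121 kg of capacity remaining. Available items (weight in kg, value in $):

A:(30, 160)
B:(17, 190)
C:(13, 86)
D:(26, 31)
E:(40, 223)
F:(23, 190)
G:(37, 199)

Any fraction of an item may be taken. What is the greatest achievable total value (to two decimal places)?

839.59

Ratios (sorted): B 11.18, F 8.26, C 6.62, E 5.58, G 5.38, A 5.33, D 1.19
take B (17 @ 190); take F (23 @ 190); take C (13 @ 86); take E (40 @ 223); take 28/37 of G → 150.59. Capacity used 121/121.
Total value = 839.59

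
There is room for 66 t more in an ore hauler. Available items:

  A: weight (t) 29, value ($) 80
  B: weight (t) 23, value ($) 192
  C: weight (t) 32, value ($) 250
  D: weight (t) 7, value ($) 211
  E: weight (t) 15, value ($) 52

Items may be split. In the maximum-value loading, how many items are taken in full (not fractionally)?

Greedy by value/weight ratio, highest first.
Order: D (211/7=30.14) > B (192/23=8.35) > C (250/32=7.81) > E (52/15=3.47) > A (80/29=2.76)
Fill: take D (7 @ 211) → take B (23 @ 192) → take C (32 @ 250) → take 4/15 of E → 13.87; 66/66 used.
3 item(s) taken whole; one partial (take 4/15 of E).

3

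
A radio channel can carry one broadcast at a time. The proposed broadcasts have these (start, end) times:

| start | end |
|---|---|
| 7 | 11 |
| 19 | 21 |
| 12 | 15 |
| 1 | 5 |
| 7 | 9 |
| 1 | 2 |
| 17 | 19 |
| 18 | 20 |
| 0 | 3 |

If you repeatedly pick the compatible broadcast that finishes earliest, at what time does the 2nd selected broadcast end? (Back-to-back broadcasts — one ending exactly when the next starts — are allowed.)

9

By end time: (1,2), (0,3), (1,5), (7,9), (7,11), (12,15), (17,19), (18,20), (19,21).
Pick (1,2); next start ≥ 2 → (7,9); next start ≥ 9 → (12,15); next start ≥ 15 → (17,19); next start ≥ 19 → (19,21).
Selected: (1,2) (7,9) (12,15) (17,19) (19,21)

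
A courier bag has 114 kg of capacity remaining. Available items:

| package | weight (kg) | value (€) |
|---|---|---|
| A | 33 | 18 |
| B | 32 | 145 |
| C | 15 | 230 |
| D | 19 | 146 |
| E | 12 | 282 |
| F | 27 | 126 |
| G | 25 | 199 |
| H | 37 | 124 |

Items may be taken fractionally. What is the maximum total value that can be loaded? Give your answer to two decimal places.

1055.50

Greedy by value/weight ratio, highest first.
Order: E (282/12=23.50) > C (230/15=15.33) > G (199/25=7.96) > D (146/19=7.68) > F (126/27=4.67) > B (145/32=4.53) > H (124/37=3.35) > A (18/33=0.55)
Fill: take E (12 @ 282) → take C (15 @ 230) → take G (25 @ 199) → take D (19 @ 146) → take F (27 @ 126) → take 16/32 of B → 72.50; 114/114 used.
Total value = 1055.50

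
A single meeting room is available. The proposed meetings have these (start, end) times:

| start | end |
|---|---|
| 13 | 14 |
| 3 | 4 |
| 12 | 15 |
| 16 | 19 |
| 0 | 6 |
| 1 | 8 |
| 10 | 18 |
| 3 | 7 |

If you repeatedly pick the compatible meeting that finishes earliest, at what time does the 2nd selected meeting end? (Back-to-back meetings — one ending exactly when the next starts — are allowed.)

By end time: (3,4), (0,6), (3,7), (1,8), (13,14), (12,15), (10,18), (16,19).
Pick (3,4); next start ≥ 4 → (13,14); next start ≥ 14 → (16,19).
Selected: (3,4) (13,14) (16,19)

14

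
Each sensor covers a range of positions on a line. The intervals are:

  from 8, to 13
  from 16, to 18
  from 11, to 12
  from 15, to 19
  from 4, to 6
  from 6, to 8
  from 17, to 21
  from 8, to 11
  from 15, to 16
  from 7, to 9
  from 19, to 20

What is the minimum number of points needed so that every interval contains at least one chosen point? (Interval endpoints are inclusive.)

Sort by right endpoint; whenever an interval is uncovered, place a point at its right end.
Sorted: [4,6] [6,8] [7,9] [8,11] [11,12] [8,13] [15,16] [16,18] [15,19] [19,20] [17,21]
{[4,6],[6,8]} hit by 6; {[7,9],[8,11]} hit by 9; {[11,12],[8,13]} hit by 12; {[15,16],[16,18],[15,19]} hit by 16; {[19,20],[17,21]} hit by 20.
Points: 6, 9, 12, 16, 20 (5 total).

5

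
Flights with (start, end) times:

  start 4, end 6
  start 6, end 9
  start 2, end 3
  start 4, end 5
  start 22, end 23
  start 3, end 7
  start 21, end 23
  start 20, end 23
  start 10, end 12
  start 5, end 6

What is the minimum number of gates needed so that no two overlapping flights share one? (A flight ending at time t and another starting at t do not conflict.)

3

starts: [2, 3, 4, 4, 5, 6, 10, 20, 21, 22]
ends:   [3, 5, 6, 6, 7, 9, 12, 23, 23, 23]
s2→1 e3→0 s3→1 s4→2 s4→3  — peak 3.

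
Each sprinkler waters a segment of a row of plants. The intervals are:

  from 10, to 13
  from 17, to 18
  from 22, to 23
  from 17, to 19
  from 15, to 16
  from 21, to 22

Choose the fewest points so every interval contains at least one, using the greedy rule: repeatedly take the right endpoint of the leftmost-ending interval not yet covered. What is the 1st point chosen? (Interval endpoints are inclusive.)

13

Sorted: [10,13] [15,16] [17,18] [17,19] [21,22] [22,23]
{[10,13]} hit by 13; {[15,16]} hit by 16; {[17,18],[17,19]} hit by 18; {[21,22],[22,23]} hit by 22.
Points: 13, 16, 18, 22 (4 total).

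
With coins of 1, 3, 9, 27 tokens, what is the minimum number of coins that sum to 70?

70 = 2×27 + 1×9 + 2×3 + 1×1
Total coins = 2 + 1 + 2 + 1 = 6

6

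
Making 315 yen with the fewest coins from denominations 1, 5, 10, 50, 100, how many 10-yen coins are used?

1

315 − 3×100→15 − 1×10→5 − 1×5→0
Count of 10: 1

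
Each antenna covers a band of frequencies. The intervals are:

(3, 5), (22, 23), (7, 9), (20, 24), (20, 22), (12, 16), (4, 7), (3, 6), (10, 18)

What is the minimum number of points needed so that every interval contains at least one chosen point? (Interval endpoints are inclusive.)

By right end: [3,5]  [3,6]  [4,7]  [7,9]  [12,16]  [10,18]  [20,22]  [22,23]  [20,24]
[3,5] uncovered → point at 5; [7,9] uncovered → point at 9; [12,16] uncovered → point at 16; [20,22] uncovered → point at 22.
Points: 5, 9, 16, 22 (4 total).

4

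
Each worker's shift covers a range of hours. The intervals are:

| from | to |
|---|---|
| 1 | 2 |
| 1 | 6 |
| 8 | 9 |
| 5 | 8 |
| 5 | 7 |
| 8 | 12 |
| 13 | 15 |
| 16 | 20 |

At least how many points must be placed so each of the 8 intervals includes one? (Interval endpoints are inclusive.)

5

Sorted: [1,2] [1,6] [5,7] [5,8] [8,9] [8,12] [13,15] [16,20]
{[1,2],[1,6]} hit by 2; {[5,7],[5,8]} hit by 7; {[8,9],[8,12]} hit by 9; {[13,15]} hit by 15; {[16,20]} hit by 20.
Points: 2, 7, 9, 15, 20 (5 total).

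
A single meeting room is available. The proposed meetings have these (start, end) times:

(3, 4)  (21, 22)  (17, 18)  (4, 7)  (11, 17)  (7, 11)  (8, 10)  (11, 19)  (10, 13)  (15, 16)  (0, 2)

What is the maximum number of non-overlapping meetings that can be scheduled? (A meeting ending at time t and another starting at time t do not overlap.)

8

Order by finish time; keep every interval that doesn't clash with the previous kept one.
Sorted by end: (0,2)  (3,4)  (4,7)  (8,10)  (7,11)  (10,13)  (15,16)  (11,17)  (17,18)  (11,19)  (21,22)
take (0,2); take (3,4); take (4,7); take (8,10); take (10,13); take (15,16); take (17,18); skip (11,19); take (21,22).
Selected 8 meetings.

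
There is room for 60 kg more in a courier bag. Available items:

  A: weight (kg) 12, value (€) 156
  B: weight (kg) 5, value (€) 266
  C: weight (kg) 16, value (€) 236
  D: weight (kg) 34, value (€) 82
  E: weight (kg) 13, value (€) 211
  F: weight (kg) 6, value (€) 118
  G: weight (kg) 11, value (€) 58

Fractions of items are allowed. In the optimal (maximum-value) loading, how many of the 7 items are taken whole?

Order: B (266/5=53.20) > F (118/6=19.67) > E (211/13=16.23) > C (236/16=14.75) > A (156/12=13.00) > G (58/11=5.27) > D (82/34=2.41)
Fill: take B (5 @ 266) → take F (6 @ 118) → take E (13 @ 211) → take C (16 @ 236) → take A (12 @ 156) → take 8/11 of G → 42.18; 60/60 used.
5 item(s) taken whole; one partial (take 8/11 of G).

5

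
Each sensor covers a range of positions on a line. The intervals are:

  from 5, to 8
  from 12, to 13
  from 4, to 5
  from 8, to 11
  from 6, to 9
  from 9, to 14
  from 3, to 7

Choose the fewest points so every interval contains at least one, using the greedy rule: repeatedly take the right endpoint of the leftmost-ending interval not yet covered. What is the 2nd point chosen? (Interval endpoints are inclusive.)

By right end: [4,5]  [3,7]  [5,8]  [6,9]  [8,11]  [12,13]  [9,14]
[4,5] uncovered → point at 5; [6,9] uncovered → point at 9; [12,13] uncovered → point at 13.
Points: 5, 9, 13 (3 total).

9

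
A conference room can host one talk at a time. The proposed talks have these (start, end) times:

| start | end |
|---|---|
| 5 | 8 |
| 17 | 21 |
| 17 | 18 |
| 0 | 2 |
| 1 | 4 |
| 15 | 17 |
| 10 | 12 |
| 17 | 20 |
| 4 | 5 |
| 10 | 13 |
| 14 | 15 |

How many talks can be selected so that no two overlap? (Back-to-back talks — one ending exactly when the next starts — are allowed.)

Order by finish time; keep every interval that doesn't clash with the previous kept one.
Sorted by end: (0,2)  (1,4)  (4,5)  (5,8)  (10,12)  (10,13)  (14,15)  (15,17)  (17,18)  (17,20)  (17,21)
take (0,2); take (4,5); take (5,8); take (10,12); skip (10,13); take (14,15); take (15,17); take (17,18); skip (17,20).
Selected 7 talks.

7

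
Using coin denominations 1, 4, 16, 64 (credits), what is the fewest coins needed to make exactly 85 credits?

4

85 = 1×64 + 1×16 + 1×4 + 1×1
Total coins = 1 + 1 + 1 + 1 = 4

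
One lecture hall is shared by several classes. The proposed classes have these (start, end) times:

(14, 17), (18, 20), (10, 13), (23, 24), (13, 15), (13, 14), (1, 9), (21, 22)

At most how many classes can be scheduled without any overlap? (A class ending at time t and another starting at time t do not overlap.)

Greedy by earliest finish: after sorting by end time, pick each interval compatible with the last pick.
By end time: (1,9), (10,13), (13,14), (13,15), (14,17), (18,20), (21,22), (23,24).
Pick (1,9); next start ≥ 9 → (10,13); next start ≥ 13 → (13,14); next start ≥ 14 → (14,17); next start ≥ 17 → (18,20); next start ≥ 20 → (21,22); next start ≥ 22 → (23,24).
Selected 7 classes.

7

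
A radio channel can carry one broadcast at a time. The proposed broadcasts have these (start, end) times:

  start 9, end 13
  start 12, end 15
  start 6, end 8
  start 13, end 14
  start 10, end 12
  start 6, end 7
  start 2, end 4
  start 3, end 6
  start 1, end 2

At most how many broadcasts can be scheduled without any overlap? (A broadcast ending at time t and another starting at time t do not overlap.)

5

Order by finish time; keep every interval that doesn't clash with the previous kept one.
Sorted by end: (1,2)  (2,4)  (3,6)  (6,7)  (6,8)  (10,12)  (9,13)  (13,14)  (12,15)
take (1,2); take (2,4); take (6,7); take (10,12); take (13,14).
Selected 5 broadcasts.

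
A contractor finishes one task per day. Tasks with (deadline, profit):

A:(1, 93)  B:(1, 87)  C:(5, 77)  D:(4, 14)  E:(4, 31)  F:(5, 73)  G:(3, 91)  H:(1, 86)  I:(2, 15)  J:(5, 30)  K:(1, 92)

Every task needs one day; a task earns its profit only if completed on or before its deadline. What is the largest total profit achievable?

365

By profit: A(d1,93), K(d1,92), G(d3,91), B(d1,87), H(d1,86), C(d5,77), F(d5,73), E(d4,31), J(d5,30), I(d2,15), D(d4,14)
A→slot 1; K skipped; G→slot 3; B skipped; H skipped; C→slot 5; F→slot 4; E→slot 2; J skipped; I skipped; D skipped.
Profit = 93 + 31 + 91 + 73 + 77 = 365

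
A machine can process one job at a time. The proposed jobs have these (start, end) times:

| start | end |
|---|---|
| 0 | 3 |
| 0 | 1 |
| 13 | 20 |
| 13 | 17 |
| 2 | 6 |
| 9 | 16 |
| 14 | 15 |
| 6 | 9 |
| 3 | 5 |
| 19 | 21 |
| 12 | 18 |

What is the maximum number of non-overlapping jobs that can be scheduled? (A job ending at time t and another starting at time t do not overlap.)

5

Order by finish time; keep every interval that doesn't clash with the previous kept one.
By end time: (0,1), (0,3), (3,5), (2,6), (6,9), (14,15), (9,16), (13,17), (12,18), (13,20), (19,21).
Pick (0,1); next start ≥ 1 → (3,5); next start ≥ 5 → (6,9); next start ≥ 9 → (14,15); next start ≥ 15 → (19,21).
Selected 5 jobs.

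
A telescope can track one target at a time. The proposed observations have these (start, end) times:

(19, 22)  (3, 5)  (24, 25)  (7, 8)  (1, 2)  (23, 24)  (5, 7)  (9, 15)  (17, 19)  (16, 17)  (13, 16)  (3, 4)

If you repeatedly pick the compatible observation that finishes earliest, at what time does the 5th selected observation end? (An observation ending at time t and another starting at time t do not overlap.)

15

Order by finish time; keep every interval that doesn't clash with the previous kept one.
By end time: (1,2), (3,4), (3,5), (5,7), (7,8), (9,15), (13,16), (16,17), (17,19), (19,22), (23,24), (24,25).
Pick (1,2); next start ≥ 2 → (3,4); next start ≥ 4 → (5,7); next start ≥ 7 → (7,8); next start ≥ 8 → (9,15); next start ≥ 15 → (16,17); next start ≥ 17 → (17,19); next start ≥ 19 → (19,22); next start ≥ 22 → (23,24); next start ≥ 24 → (24,25).
Selected: (1,2) (3,4) (5,7) (7,8) (9,15) (16,17) (17,19) (19,22) (23,24) (24,25)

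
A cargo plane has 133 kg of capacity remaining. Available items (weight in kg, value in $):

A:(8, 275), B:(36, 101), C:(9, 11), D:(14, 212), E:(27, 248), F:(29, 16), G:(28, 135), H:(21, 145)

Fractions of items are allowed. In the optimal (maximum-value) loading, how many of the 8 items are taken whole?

5

Greedy by value/weight ratio, highest first.
Ratios (sorted): A 34.38, D 15.14, E 9.19, H 6.90, G 4.82, B 2.81, C 1.22, F 0.55
take A (8 @ 275); take D (14 @ 212); take E (27 @ 248); take H (21 @ 145); take G (28 @ 135); take 35/36 of B → 98.19. Capacity used 133/133.
5 item(s) taken whole; one partial (take 35/36 of B).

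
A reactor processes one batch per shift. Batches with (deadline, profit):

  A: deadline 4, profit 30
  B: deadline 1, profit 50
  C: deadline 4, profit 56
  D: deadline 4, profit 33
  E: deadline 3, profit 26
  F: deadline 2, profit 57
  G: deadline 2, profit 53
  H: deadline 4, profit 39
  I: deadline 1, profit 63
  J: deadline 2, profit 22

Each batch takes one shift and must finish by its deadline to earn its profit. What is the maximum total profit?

Profit order: I=63 F=57 C=56 G=53 B=50 H=39 D=33 A=30 E=26 J=22
Assign: I→slot 1, F→slot 2, C→slot 4, G skipped, B skipped, H→slot 3, D skipped, A skipped, E skipped, J skipped.
Slots: [1:I] [2:F] [3:H] [4:C]
Profit = 63 + 57 + 39 + 56 = 215

215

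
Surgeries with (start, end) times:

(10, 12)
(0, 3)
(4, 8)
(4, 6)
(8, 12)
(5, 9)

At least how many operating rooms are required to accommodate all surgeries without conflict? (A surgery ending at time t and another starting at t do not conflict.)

3

Count concurrent intervals with a sweep; the peak is the room count.
starts: [0, 4, 4, 5, 8, 10]
ends:   [3, 6, 8, 9, 12, 12]
s0→1 e3→0 s4→1 s4→2 s5→3  — peak 3.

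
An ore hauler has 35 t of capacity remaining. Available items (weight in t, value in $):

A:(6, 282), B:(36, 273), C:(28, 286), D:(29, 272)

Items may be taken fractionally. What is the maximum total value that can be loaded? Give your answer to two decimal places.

Order: A (282/6=47.00) > C (286/28=10.21) > D (272/29=9.38) > B (273/36=7.58)
Fill: take A (6 @ 282) → take C (28 @ 286) → take 1/29 of D → 9.38; 35/35 used.
Total value = 577.38

577.38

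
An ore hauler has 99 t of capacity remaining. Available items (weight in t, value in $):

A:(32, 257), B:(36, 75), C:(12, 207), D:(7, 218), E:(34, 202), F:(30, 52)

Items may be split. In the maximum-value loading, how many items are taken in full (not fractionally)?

Sort by value per unit weight and fill in that order.
Ratios (sorted): D 31.14, C 17.25, A 8.03, E 5.94, B 2.08, F 1.73
take D (7 @ 218); take C (12 @ 207); take A (32 @ 257); take E (34 @ 202); take 14/36 of B → 29.17. Capacity used 99/99.
4 item(s) taken whole; one partial (take 14/36 of B).

4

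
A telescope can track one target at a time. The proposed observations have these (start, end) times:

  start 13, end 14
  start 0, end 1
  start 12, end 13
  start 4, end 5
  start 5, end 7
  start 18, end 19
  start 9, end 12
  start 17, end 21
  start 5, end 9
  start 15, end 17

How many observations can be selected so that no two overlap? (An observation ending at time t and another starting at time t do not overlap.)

8

Sorted by end: (0,1)  (4,5)  (5,7)  (5,9)  (9,12)  (12,13)  (13,14)  (15,17)  (18,19)  (17,21)
take (0,1); take (4,5); take (5,7); skip (5,9); take (9,12); take (12,13); take (13,14); take (15,17); take (18,19).
Selected 8 observations.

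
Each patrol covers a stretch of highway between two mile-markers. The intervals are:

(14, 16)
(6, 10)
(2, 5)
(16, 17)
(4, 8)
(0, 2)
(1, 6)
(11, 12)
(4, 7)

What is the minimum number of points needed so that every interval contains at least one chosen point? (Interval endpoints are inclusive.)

Sort by right endpoint; whenever an interval is uncovered, place a point at its right end.
By right end: [0,2]  [2,5]  [1,6]  [4,7]  [4,8]  [6,10]  [11,12]  [14,16]  [16,17]
[0,2] uncovered → point at 2; [4,7] uncovered → point at 7; [11,12] uncovered → point at 12; [14,16] uncovered → point at 16.
Points: 2, 7, 12, 16 (4 total).

4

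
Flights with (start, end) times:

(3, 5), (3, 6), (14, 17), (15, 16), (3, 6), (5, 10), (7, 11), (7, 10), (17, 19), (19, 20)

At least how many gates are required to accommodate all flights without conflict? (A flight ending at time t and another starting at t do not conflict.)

3

The answer is the maximum number of intervals overlapping at any instant.
starts: [3, 3, 3, 5, 7, 7, 14, 15, 17, 19]
ends:   [5, 6, 6, 10, 10, 11, 16, 17, 19, 20]
s3→1 s3→2 s3→3  — peak 3.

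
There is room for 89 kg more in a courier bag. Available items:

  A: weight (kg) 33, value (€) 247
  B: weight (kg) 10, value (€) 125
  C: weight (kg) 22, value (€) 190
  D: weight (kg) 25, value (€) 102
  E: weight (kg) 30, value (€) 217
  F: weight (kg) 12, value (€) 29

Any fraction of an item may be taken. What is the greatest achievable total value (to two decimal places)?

735.60

Sort by value per unit weight and fill in that order.
Ratios (sorted): B 12.50, C 8.64, A 7.48, E 7.23, D 4.08, F 2.42
take B (10 @ 125); take C (22 @ 190); take A (33 @ 247); take 24/30 of E → 173.60. Capacity used 89/89.
Total value = 735.60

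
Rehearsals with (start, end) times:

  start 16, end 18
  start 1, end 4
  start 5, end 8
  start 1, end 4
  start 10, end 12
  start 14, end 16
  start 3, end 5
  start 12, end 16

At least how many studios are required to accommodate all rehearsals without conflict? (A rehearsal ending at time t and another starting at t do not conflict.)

3

starts: [1, 1, 3, 5, 10, 12, 14, 16]
ends:   [4, 4, 5, 8, 12, 16, 16, 18]
s1→1 s1→2 s3→3  — peak 3.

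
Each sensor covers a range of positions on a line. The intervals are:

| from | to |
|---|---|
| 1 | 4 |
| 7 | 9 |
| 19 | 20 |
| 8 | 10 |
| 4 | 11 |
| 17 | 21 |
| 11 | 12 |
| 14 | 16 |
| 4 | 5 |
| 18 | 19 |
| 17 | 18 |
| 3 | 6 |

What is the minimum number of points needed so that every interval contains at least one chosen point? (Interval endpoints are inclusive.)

6

Process intervals by earliest right end; each time one isn't hit yet, stab at its right endpoint.
Sorted: [1,4] [4,5] [3,6] [7,9] [8,10] [4,11] [11,12] [14,16] [17,18] [18,19] [19,20] [17,21]
{[1,4],[4,5],[3,6]} hit by 4; {[7,9],[8,10],[4,11]} hit by 9; {[11,12]} hit by 12; {[14,16]} hit by 16; {[17,18],[18,19]} hit by 18; {[19,20],[17,21]} hit by 20.
Points: 4, 9, 12, 16, 18, 20 (6 total).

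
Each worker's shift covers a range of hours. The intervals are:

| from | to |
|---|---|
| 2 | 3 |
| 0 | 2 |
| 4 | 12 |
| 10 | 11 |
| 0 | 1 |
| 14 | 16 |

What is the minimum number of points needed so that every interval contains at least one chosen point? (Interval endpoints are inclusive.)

4

Sort by right endpoint; whenever an interval is uncovered, place a point at its right end.
Sorted: [0,1] [0,2] [2,3] [10,11] [4,12] [14,16]
{[0,1],[0,2]} hit by 1; {[2,3]} hit by 3; {[10,11],[4,12]} hit by 11; {[14,16]} hit by 16.
Points: 1, 3, 11, 16 (4 total).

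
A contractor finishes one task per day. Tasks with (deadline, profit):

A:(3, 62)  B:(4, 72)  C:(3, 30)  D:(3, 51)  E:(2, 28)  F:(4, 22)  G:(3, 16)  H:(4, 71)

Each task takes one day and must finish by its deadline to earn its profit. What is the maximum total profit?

256

Profit order: B=72 H=71 A=62 D=51 C=30 E=28 F=22 G=16
Assign: B→slot 4, H→slot 3, A→slot 2, D→slot 1, C skipped, E skipped, F skipped, G skipped.
Slots: [1:D] [2:A] [3:H] [4:B]
Profit = 51 + 62 + 71 + 72 = 256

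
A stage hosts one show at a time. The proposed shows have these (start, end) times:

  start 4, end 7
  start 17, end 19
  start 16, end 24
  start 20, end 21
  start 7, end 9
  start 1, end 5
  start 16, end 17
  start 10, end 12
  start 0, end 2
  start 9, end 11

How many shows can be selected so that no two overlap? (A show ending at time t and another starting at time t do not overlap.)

7

By end time: (0,2), (1,5), (4,7), (7,9), (9,11), (10,12), (16,17), (17,19), (20,21), (16,24).
Pick (0,2); next start ≥ 2 → (4,7); next start ≥ 7 → (7,9); next start ≥ 9 → (9,11); next start ≥ 11 → (16,17); next start ≥ 17 → (17,19); next start ≥ 19 → (20,21).
Selected 7 shows.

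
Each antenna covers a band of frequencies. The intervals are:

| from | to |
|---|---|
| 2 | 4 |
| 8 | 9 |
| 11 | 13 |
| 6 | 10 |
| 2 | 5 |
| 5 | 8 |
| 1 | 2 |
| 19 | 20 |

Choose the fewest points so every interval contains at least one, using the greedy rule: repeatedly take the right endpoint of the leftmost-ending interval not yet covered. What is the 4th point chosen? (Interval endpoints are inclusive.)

By right end: [1,2]  [2,4]  [2,5]  [5,8]  [8,9]  [6,10]  [11,13]  [19,20]
[1,2] uncovered → point at 2; [5,8] uncovered → point at 8; [11,13] uncovered → point at 13; [19,20] uncovered → point at 20.
Points: 2, 8, 13, 20 (4 total).

20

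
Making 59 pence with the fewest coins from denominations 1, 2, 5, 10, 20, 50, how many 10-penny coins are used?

0

Greedy: take as many of the largest coin as possible, then repeat with the remainder.
59 = 1×50 + 1×5 + 2×2
Count of 10: 0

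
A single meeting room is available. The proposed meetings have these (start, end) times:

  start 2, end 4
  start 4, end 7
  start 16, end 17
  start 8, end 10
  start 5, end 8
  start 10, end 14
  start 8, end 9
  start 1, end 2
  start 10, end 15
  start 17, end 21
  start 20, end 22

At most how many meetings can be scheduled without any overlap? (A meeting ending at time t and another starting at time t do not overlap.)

Greedy by earliest finish: after sorting by end time, pick each interval compatible with the last pick.
By end time: (1,2), (2,4), (4,7), (5,8), (8,9), (8,10), (10,14), (10,15), (16,17), (17,21), (20,22).
Pick (1,2); next start ≥ 2 → (2,4); next start ≥ 4 → (4,7); next start ≥ 7 → (8,9); next start ≥ 9 → (10,14); next start ≥ 14 → (16,17); next start ≥ 17 → (17,21).
Selected 7 meetings.

7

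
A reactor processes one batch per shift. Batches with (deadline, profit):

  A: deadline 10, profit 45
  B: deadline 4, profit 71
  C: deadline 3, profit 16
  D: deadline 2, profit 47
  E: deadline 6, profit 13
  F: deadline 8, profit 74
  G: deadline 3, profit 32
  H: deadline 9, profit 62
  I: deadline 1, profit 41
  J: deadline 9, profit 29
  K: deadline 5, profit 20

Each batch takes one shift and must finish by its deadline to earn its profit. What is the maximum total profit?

434

Profit order: F=74 B=71 H=62 D=47 A=45 I=41 G=32 J=29 K=20 C=16 E=13
Assign: F→slot 8, B→slot 4, H→slot 9, D→slot 2, A→slot 10, I→slot 1, G→slot 3, J→slot 7, K→slot 5, C skipped, E→slot 6.
Slots: [1:I] [2:D] [3:G] [4:B] [5:K] [6:E] [7:J] [8:F] [9:H] [10:A]
Profit = 41 + 47 + 32 + 71 + 20 + 13 + 29 + 74 + 62 + 45 = 434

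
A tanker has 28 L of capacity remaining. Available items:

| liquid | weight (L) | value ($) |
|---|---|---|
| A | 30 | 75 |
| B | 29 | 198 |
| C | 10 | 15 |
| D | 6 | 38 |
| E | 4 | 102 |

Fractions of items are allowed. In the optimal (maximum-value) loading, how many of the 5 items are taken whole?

1

Ratios (sorted): E 25.50, B 6.83, D 6.33, A 2.50, C 1.50
take E (4 @ 102); take 24/29 of B → 163.86. Capacity used 28/28.
1 item(s) taken whole; one partial (take 24/29 of B).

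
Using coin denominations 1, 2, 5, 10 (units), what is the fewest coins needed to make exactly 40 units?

4

40 − 4×10→0
Total coins = 4 = 4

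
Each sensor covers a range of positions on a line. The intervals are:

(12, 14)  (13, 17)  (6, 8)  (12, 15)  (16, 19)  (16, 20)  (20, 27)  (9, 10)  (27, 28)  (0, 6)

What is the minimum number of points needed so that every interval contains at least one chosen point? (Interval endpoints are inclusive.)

Sorted: [0,6] [6,8] [9,10] [12,14] [12,15] [13,17] [16,19] [16,20] [20,27] [27,28]
{[0,6],[6,8]} hit by 6; {[9,10]} hit by 10; {[12,14],[12,15],[13,17]} hit by 14; {[16,19],[16,20]} hit by 19; {[20,27],[27,28]} hit by 27.
Points: 6, 10, 14, 19, 27 (5 total).

5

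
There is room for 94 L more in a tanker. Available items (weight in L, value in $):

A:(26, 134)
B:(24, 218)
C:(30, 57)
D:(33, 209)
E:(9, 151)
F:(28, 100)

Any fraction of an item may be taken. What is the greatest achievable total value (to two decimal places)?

Greedy by value/weight ratio, highest first.
Ratios (sorted): E 16.78, B 9.08, D 6.33, A 5.15, F 3.57, C 1.90
take E (9 @ 151); take B (24 @ 218); take D (33 @ 209); take A (26 @ 134); take 2/28 of F → 7.14. Capacity used 94/94.
Total value = 719.14

719.14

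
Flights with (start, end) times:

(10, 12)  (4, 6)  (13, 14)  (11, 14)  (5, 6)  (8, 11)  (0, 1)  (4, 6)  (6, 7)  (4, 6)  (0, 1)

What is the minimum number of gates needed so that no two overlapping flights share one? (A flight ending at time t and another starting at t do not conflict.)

The answer is the maximum number of intervals overlapping at any instant.
starts: [0, 0, 4, 4, 4, 5, 6, 8, 10, 11, 13]
ends:   [1, 1, 6, 6, 6, 6, 7, 11, 12, 14, 14]
s0→1 s0→2 e1→1 e1→0 s4→1 s4→2 s4→3 s5→4  — peak 4.

4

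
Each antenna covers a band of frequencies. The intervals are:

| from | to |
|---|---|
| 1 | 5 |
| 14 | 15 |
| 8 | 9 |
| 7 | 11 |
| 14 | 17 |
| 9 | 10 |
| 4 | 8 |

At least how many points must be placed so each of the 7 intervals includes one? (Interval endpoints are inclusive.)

3

Sorted: [1,5] [4,8] [8,9] [9,10] [7,11] [14,15] [14,17]
{[1,5],[4,8]} hit by 5; {[8,9],[9,10],[7,11]} hit by 9; {[14,15],[14,17]} hit by 15.
Points: 5, 9, 15 (3 total).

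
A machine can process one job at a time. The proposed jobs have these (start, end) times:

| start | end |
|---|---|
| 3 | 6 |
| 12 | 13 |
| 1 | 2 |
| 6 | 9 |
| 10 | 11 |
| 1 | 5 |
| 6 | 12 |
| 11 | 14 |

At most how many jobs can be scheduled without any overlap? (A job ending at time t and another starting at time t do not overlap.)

Sorted by end: (1,2)  (1,5)  (3,6)  (6,9)  (10,11)  (6,12)  (12,13)  (11,14)
take (1,2); take (3,6); take (6,9); take (10,11); take (12,13).
Selected 5 jobs.

5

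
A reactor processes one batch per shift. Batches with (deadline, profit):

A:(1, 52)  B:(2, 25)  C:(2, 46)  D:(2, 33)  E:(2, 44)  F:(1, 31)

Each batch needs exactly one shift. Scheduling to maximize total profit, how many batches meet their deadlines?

2

Profit order: A=52 C=46 E=44 D=33 F=31 B=25
Assign: A→slot 1, C→slot 2, E skipped, D skipped, F skipped, B skipped.
Slots: [1:A] [2:C]
2 of 6 scheduled.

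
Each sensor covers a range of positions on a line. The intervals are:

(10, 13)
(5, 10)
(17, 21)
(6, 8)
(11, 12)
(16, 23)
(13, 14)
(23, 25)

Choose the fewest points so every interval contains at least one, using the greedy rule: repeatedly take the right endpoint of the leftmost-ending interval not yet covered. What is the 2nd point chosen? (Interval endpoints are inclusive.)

Process intervals by earliest right end; each time one isn't hit yet, stab at its right endpoint.
Sorted: [6,8] [5,10] [11,12] [10,13] [13,14] [17,21] [16,23] [23,25]
{[6,8],[5,10]} hit by 8; {[11,12],[10,13]} hit by 12; {[13,14]} hit by 14; {[17,21],[16,23]} hit by 21; {[23,25]} hit by 25.
Points: 8, 12, 14, 21, 25 (5 total).

12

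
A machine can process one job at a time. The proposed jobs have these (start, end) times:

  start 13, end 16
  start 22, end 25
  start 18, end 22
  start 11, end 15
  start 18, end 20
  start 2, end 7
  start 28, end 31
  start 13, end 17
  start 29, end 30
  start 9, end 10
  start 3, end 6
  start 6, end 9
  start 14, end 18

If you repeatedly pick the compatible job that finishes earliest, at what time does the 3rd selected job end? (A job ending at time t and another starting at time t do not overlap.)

10

Greedy by earliest finish: after sorting by end time, pick each interval compatible with the last pick.
By end time: (3,6), (2,7), (6,9), (9,10), (11,15), (13,16), (13,17), (14,18), (18,20), (18,22), (22,25), (29,30), (28,31).
Pick (3,6); next start ≥ 6 → (6,9); next start ≥ 9 → (9,10); next start ≥ 10 → (11,15); next start ≥ 15 → (18,20); next start ≥ 20 → (22,25); next start ≥ 25 → (29,30).
Selected: (3,6) (6,9) (9,10) (11,15) (18,20) (22,25) (29,30)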